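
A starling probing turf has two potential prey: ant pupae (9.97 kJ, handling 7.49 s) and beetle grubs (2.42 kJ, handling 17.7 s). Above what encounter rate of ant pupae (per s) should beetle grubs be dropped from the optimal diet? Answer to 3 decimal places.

0.015 per s

Drop beetle grubs once their profitability E₂/h₂ falls below the rate achievable on ant pupae alone: E₂/h₂ = λE₁/(1 + λh₁).
Solve for λ: λE₁h₂ = E₂(1 + λh₁) → λ(E₁h₂ − E₂h₁) = E₂ → λ = E₂/(E₁h₂ − E₂h₁).
λ = 2.42/(9.97×17.7 − 2.42×7.49) = 2.42/158.3 = 0.01528 per s.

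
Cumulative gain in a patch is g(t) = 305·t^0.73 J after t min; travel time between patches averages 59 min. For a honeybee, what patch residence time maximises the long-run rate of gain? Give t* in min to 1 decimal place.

Maximise g(t)/(T+t): set derivative to zero → g'(t)(T+t) = g(t).
g'(t) = 0.73·305·t^-0.27. Setting 0.73·305·t^-0.27 = 305·t^0.73/(59+t) gives 0.73(59+t) = t, so 0.27·t = 0.73×59.
t* = 0.73×59/0.27 = 159.5 min.

159.5 min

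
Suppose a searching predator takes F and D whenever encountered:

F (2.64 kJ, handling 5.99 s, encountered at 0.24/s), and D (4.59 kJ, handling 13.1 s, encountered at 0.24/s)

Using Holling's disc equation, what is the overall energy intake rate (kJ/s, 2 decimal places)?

0.31 kJ/s

R = (0.24×2.64 + 0.24×4.59) / (1 + 0.24×5.99 + 0.24×13.1) = 1.735/5.582 = 0.3109 kJ/s.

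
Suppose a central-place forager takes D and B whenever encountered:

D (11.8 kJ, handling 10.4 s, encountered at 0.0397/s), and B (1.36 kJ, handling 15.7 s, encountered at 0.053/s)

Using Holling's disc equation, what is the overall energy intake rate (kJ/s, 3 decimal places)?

0.241 kJ/s

R = (0.0397×11.8 + 0.053×1.36) / (1 + 0.0397×10.4 + 0.053×15.7) = 0.5405/2.245 = 0.2408 kJ/s.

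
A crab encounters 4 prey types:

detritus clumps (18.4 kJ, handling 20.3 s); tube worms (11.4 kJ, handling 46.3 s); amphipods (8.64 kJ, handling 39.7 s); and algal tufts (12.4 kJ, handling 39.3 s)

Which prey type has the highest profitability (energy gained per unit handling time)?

detritus clumps

In descending order of E/h:
detritus clumps: 18.4/20.3 = 0.906 kJ/s
algal tufts: 12.4/39.3 = 0.316 kJ/s
tube worms: 11.4/46.3 = 0.246 kJ/s
amphipods: 8.64/39.7 = 0.218 kJ/s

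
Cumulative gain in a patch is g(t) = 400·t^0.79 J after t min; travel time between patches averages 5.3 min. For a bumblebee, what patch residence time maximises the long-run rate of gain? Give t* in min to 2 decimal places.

Optimal t* satisfies g'(t*) = g(t*)/(T + t*).
g'(t) = 0.79·400·t^-0.21. Setting 0.79·400·t^-0.21 = 400·t^0.79/(5.3+t) gives 0.79(5.3+t) = t, so 0.21·t = 0.79×5.3.
t* = 0.79×5.3/0.21 = 19.94 min.

19.94 min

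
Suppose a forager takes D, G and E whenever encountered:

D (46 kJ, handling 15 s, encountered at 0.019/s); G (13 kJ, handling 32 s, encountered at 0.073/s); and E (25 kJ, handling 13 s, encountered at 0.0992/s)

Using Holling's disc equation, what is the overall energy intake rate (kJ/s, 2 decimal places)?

0.88 kJ/s

R = (0.019×46 + 0.073×13 + 0.0992×25) / (1 + 0.019×15 + 0.073×32 + 0.0992×13) = 4.303/4.911 = 0.8763 kJ/s.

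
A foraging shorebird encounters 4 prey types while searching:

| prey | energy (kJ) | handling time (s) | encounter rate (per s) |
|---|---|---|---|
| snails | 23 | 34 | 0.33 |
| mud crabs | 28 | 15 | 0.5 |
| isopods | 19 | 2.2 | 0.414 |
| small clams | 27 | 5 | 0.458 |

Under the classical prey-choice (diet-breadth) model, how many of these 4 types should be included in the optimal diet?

2

Rank by E/h (kJ/s): isopods 8.64, small clams 5.4, mud crabs 1.87, snails 0.676. Include each in turn until the next type's E/h falls below the running intake rate.
Rate on top 1: 4.117. small clams: 5.4 > 4.117 → include.
Rate on top 2: 4.816. mud crabs: 1.87 < 4.816 → exclude; stop.
Optimal diet: isopods, small clams — 2 of 4 types.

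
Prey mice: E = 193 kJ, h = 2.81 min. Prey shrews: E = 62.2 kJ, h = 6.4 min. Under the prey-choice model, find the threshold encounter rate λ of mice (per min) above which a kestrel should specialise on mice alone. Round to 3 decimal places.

Drop shrews once their profitability E₂/h₂ falls below the rate achievable on mice alone: E₂/h₂ = λE₁/(1 + λh₁).
Solve for λ: λE₁h₂ = E₂(1 + λh₁) → λ(E₁h₂ − E₂h₁) = E₂ → λ = E₂/(E₁h₂ − E₂h₁).
λ = 62.2/(193×6.4 − 62.2×2.81) = 62.2/1060 = 0.05866 per min.

0.059 per min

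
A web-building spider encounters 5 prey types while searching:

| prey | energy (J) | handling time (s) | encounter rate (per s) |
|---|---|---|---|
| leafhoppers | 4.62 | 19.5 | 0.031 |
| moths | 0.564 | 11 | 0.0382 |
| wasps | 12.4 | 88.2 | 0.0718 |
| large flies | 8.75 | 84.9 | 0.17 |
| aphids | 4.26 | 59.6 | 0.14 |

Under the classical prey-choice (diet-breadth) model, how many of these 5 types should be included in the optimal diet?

2

Rank by E/h (J/s): leafhoppers 0.237, wasps 0.141, large flies 0.103, aphids 0.0715, moths 0.0513. Include each in turn until the next type's E/h falls below the running intake rate.
Rate on top 1: 0.08926. wasps: 0.141 > 0.08926 → include.
Rate on top 2: 0.1302. large flies: 0.103 < 0.1302 → exclude; stop.
Optimal diet: leafhoppers, wasps — 2 of 5 types.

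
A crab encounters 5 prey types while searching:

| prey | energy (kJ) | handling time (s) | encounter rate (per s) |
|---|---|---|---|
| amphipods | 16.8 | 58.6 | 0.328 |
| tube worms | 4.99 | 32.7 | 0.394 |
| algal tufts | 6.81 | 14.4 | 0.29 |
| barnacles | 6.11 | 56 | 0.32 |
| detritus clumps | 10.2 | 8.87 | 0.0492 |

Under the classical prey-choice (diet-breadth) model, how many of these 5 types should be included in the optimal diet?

2

Rank by E/h (kJ/s): detritus clumps 1.15, algal tufts 0.473, amphipods 0.287, tube worms 0.153, barnacles 0.109. Include each in turn until the next type's E/h falls below the running intake rate.
Rate on top 1: 0.3494. algal tufts: 0.473 > 0.3494 → include.
Rate on top 2: 0.4413. amphipods: 0.287 < 0.4413 → exclude; stop.
Optimal diet: detritus clumps, algal tufts — 2 of 5 types.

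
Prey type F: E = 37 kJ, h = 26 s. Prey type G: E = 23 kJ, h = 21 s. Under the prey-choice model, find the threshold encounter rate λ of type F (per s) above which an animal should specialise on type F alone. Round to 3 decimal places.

The zero-one rule: include type G iff E₂/h₂ > λE₁/(1+λh₁). Equality gives the switch point.
λE₁h₂ = E₂ + λE₂h₁ ⇒ λ = E₂/(E₁h₂ − E₂h₁) = 23/(777 − 598) = 0.1285 per s.

0.128 per s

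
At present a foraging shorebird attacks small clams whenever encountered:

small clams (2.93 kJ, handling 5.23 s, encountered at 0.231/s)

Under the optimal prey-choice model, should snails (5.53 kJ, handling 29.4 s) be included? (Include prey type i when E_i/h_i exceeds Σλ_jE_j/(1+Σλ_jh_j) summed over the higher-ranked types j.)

Intake rate on the current diet: R = (0.231×2.93) / (1 + 0.231×5.23) = 0.6768/2.208 = 0.3065 kJ/s.
Profitability of snails: 5.53/29.4 = 0.1881 kJ/s.
0.1881 < 0.3065, so adding snails would lower the average — exclude it.

No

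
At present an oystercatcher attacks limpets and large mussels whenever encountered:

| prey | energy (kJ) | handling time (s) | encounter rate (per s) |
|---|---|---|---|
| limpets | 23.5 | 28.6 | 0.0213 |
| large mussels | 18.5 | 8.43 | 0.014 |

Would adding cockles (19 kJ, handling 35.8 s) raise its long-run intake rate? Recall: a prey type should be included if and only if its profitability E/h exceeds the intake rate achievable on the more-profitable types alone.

On limpets and large mussels alone, R = ΣλE/(1+Σλh) = 0.7595/1.727 = 0.4398 kJ/s.
Profitability of cockles: 19/35.8 = 0.5307 kJ/s.
0.5307 > 0.4398, so adding cockles raises the average — include it.

Yes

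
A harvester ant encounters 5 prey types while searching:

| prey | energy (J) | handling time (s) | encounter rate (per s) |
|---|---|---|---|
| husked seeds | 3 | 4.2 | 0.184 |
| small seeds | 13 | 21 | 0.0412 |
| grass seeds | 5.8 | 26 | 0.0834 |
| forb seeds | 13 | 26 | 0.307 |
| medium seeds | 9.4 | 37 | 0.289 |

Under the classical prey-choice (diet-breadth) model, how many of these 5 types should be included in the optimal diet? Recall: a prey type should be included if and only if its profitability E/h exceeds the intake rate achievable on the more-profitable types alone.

3

Rank by E/h (J/s): husked seeds 0.714, small seeds 0.619, forb seeds 0.5, medium seeds 0.254, grass seeds 0.223. Include each in turn until the next type's E/h falls below the running intake rate.
Rate on top 1: 0.3114. small seeds: 0.619 > 0.3114 → include.
Rate on top 2: 0.4123. forb seeds: 0.5 > 0.4123 → include.
Rate on top 3: 0.4782. medium seeds: 0.254 < 0.4782 → exclude; stop.
Optimal diet: husked seeds, small seeds, forb seeds — 3 of 5 types.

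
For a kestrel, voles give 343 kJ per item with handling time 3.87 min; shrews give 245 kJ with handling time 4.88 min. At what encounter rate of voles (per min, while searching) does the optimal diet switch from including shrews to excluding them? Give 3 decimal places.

0.338 per min

Drop shrews once their profitability E₂/h₂ falls below the rate achievable on voles alone: E₂/h₂ = λE₁/(1 + λh₁).
Solve for λ: λE₁h₂ = E₂(1 + λh₁) → λ(E₁h₂ − E₂h₁) = E₂ → λ = E₂/(E₁h₂ − E₂h₁).
λ = 245/(343×4.88 − 245×3.87) = 245/725.7 = 0.3376 per min.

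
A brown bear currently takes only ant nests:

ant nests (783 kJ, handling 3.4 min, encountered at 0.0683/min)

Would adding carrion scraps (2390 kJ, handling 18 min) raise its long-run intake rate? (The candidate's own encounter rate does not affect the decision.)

Current rate: (0.0683×783)/(1 + 0.0683×3.4) = 43.4 kJ/min.
carrion scraps: E/h = 2390/18 = 132.8 kJ/min.
132.8 > 43.4, so adding carrion scraps raises the average — include it.

Yes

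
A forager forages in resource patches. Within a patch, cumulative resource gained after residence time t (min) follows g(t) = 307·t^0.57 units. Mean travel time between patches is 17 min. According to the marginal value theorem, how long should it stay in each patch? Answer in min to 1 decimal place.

Optimal t* satisfies g'(t*) = g(t*)/(T + t*).
g'(t) = 0.57·307·t^-0.43. Setting 0.57·307·t^-0.43 = 307·t^0.57/(17+t) gives 0.57(17+t) = t, so 0.43·t = 0.57×17.
t* = 0.57×17/0.43 = 22.53 min.

22.5 min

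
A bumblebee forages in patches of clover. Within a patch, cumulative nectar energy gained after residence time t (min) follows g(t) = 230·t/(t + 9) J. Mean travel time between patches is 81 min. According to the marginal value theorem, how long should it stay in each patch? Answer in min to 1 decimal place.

27.0 min

Maximise g(t)/(T+t): set derivative to zero → g'(t)(T+t) = g(t).
g'(t) = 230·9/(t + 9)². Setting 230·9/(t+9)² = 230t/[(t+9)(81+t)] gives 9(81+t) = t(t+9), so t² = 9×81 = 729.
t* = √729 = 27 min.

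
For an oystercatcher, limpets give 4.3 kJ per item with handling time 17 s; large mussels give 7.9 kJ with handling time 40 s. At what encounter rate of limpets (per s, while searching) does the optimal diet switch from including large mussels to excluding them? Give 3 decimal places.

At the threshold, the rate on limpets alone equals the profitability of large mussels: λ·4.3/(1 + λ·17) = 7.9/40 = 0.1975.
Rearranging, λ(4.3 − 0.1975×17) = 0.1975, so λ = 0.1975/0.9425 = 0.2095 per s.

0.210 per s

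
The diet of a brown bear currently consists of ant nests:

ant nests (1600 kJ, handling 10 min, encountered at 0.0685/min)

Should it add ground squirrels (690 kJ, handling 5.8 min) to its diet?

Yes

On ant nests alone, R = ΣλE/(1+Σλh) = 109.6/1.685 = 65.04 kJ/min.
ground squirrels: E/h = 690/5.8 = 119 kJ/min.
119 > 65.04, so adding ground squirrels raises the average — include it.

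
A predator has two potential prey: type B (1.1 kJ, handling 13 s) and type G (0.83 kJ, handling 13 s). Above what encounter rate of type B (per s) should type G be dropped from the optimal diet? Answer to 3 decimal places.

0.236 per s

The zero-one rule: include type G iff E₂/h₂ > λE₁/(1+λh₁). Equality gives the switch point.
λE₁h₂ = E₂ + λE₂h₁ ⇒ λ = E₂/(E₁h₂ − E₂h₁) = 0.83/(14.3 − 10.79) = 0.2365 per s.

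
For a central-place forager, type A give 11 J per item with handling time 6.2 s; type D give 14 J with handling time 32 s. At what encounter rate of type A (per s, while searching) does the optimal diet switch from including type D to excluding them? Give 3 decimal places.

0.053 per s

The zero-one rule: include type D iff E₂/h₂ > λE₁/(1+λh₁). Equality gives the switch point.
λE₁h₂ = E₂ + λE₂h₁ ⇒ λ = E₂/(E₁h₂ − E₂h₁) = 14/(352 − 86.8) = 0.05279 per s.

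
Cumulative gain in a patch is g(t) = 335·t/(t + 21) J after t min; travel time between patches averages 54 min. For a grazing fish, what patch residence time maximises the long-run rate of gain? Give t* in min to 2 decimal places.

33.67 min

Maximise g(t)/(T+t): set derivative to zero → g'(t)(T+t) = g(t).
g'(t) = 335·21/(t + 21)². Setting 335·21/(t+21)² = 335t/[(t+21)(54+t)] gives 21(54+t) = t(t+21), so t² = 21×54 = 1134.
t* = √1134 = 33.67 min.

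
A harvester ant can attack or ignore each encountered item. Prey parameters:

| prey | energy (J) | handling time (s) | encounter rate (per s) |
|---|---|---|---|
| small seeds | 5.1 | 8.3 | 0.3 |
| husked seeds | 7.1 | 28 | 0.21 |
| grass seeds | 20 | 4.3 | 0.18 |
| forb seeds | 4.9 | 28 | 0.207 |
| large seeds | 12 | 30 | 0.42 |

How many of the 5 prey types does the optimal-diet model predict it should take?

Profitabilities (E/h, J/s): grass seeds 4.65, small seeds 0.614, large seeds 0.4, husked seeds 0.254, forb seeds 0.175. Add prey in this order while the next type's profitability exceeds the intake rate on those already taken.
Rate on top 1: 2.029. small seeds: 0.614 < 2.029 → exclude; stop.
Optimal diet: grass seeds — 1 of 5 types.

1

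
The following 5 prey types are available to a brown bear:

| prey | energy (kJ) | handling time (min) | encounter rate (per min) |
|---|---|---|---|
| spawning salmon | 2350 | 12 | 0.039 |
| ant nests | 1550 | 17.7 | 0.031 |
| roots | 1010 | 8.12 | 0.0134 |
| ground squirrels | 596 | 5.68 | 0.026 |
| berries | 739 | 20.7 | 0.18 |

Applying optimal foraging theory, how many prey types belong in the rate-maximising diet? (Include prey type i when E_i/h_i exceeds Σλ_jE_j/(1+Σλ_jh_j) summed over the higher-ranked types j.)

E/h in descending order: spawning salmon 196, roots 124, ground squirrels 105, ant nests 87.6, berries 35.7 kJ/min. The optimal diet is the largest prefix of this list for which every included type satisfies E_i/h_i > R on the types above it.
Rate on top 1: 62.43. roots: 124 > 62.43 → include.
Rate on top 2: 66.71. ground squirrels: 105 > 66.71 → include.
Rate on top 3: 69.98. ant nests: 87.6 > 69.98 → include.
Rate on top 4: 74.23. berries: 35.7 < 74.23 → exclude; stop.
Optimal diet: spawning salmon, roots, ground squirrels, ant nests — 4 of 5 types.

4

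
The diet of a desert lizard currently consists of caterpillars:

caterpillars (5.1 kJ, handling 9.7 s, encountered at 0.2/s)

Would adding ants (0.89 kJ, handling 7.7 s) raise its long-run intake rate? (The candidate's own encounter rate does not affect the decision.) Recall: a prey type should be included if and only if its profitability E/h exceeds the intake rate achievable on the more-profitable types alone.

No

Intake rate on the current diet: R = (0.2×5.1) / (1 + 0.2×9.7) = 1.02/2.94 = 0.3469 kJ/s.
Profitability of ants: 0.89/7.7 = 0.1156 kJ/s.
0.1156 < 0.3469, so adding ants would lower the average — exclude it.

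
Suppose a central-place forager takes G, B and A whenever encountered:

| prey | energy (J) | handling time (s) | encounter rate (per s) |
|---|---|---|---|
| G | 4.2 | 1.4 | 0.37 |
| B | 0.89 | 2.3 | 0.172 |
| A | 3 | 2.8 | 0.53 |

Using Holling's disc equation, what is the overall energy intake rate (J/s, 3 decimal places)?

0.970 J/s

R = (0.37×4.2 + 0.172×0.89 + 0.53×3) / (1 + 0.37×1.4 + 0.172×2.3 + 0.53×2.8) = 3.297/3.398 = 0.9704 J/s.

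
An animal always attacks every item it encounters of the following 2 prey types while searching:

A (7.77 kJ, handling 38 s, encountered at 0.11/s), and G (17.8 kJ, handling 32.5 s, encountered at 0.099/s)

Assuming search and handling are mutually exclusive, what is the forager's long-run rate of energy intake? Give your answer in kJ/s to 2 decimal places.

R = Σλ_iE_i / (1 + Σλ_ih_i)
Numerator: 0.11×7.77 + 0.099×17.8 = 2.617
Denominator: 1 + 0.11×38 + 0.099×32.5 = 8.398
R = 2.617/8.398 = 0.3116 kJ/s

0.31 kJ/s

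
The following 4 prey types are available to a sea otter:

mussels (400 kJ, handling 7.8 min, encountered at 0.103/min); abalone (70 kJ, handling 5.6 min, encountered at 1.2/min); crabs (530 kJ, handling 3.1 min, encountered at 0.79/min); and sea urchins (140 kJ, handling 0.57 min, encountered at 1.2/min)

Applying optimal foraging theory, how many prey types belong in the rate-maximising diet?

2

E/h in descending order: sea urchins 246, crabs 171, mussels 51.3, abalone 12.5 kJ/min. The optimal diet is the largest prefix of this list for which every included type satisfies E_i/h_i > R on the types above it.
Rate on top 1: 99.76. crabs: 171 > 99.76 → include.
Rate on top 2: 142. mussels: 51.3 < 142 → exclude; stop.
Optimal diet: sea urchins, crabs — 2 of 4 types.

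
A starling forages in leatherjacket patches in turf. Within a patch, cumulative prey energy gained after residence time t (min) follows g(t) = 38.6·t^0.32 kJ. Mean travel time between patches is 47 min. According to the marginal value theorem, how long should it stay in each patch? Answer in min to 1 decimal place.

Optimal t* satisfies g'(t*) = g(t*)/(T + t*).
g'(t) = 0.32·38.6·t^-0.68. Setting 0.32·38.6·t^-0.68 = 38.6·t^0.32/(47+t) gives 0.32(47+t) = t, so 0.68·t = 0.32×47.
t* = 0.32×47/0.68 = 22.12 min.

22.1 min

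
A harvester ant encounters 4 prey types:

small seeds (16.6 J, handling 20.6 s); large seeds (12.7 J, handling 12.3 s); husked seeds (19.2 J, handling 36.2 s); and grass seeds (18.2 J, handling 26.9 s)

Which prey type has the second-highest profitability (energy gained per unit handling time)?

small seeds

Profitability E/h (J/s): small seeds = 16.6/20.6 = 0.806, large seeds = 12.7/12.3 = 1.03, husked seeds = 19.2/36.2 = 0.53, grass seeds = 18.2/26.9 = 0.677.
Ranked: large seeds > small seeds > grass seeds > husked seeds.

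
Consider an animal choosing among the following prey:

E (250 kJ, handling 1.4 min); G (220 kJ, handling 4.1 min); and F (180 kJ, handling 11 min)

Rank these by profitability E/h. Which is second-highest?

In descending order of E/h:
E: 250/1.4 = 179 kJ/min
G: 220/4.1 = 53.7 kJ/min
F: 180/11 = 16.4 kJ/min

G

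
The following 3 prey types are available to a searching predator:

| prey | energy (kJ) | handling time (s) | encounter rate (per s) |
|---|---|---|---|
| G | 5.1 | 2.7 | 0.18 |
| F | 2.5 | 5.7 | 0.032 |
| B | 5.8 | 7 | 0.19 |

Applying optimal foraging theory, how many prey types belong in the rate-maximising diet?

Rank by E/h (kJ/s): G 1.89, B 0.829, F 0.439. Include each in turn until the next type's E/h falls below the running intake rate.
Rate on top 1: 0.6178. B: 0.829 > 0.6178 → include.
Rate on top 2: 0.7173. F: 0.439 < 0.7173 → exclude; stop.
Optimal diet: G, B — 2 of 3 types.

2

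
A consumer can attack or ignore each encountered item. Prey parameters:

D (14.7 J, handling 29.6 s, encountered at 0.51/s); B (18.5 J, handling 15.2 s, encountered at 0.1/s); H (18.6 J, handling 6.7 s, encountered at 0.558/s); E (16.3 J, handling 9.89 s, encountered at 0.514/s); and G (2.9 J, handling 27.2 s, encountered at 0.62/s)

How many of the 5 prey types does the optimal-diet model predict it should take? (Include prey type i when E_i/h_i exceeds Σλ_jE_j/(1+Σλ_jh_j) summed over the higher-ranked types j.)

1

E/h in descending order: H 2.78, E 1.65, B 1.22, D 0.497, G 0.107 J/s. The optimal diet is the largest prefix of this list for which every included type satisfies E_i/h_i > R on the types above it.
Rate on top 1: 2.19. E: 1.65 < 2.19 → exclude; stop.
Optimal diet: H — 1 of 5 types.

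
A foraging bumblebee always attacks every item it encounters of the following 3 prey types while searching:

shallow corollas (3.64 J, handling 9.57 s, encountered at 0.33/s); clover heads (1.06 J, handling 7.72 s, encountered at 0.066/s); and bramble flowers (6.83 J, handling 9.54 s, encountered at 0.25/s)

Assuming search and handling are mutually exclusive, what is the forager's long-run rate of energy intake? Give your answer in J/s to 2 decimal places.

Energy encountered per unit search time: 0.33×3.64 + 0.066×1.06 + 0.25×6.83 = 2.979 J/s.
Handling time per unit search time: 0.33×9.57 + 0.066×7.72 + 0.25×9.54 = 6.053.
Rate = 2.979/(1 + 6.053) = 0.4223 J/s.

0.42 J/s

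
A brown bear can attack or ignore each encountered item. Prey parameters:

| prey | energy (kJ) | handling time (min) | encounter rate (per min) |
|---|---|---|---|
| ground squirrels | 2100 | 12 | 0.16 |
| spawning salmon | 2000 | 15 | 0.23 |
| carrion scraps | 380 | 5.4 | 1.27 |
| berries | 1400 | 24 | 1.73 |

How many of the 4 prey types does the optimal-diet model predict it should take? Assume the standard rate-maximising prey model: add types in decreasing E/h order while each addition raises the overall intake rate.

2

Rank by E/h (kJ/min): ground squirrels 175, spawning salmon 133, carrion scraps 70.4, berries 58.3. Include each in turn until the next type's E/h falls below the running intake rate.
Rate on top 1: 115.1. spawning salmon: 133 > 115.1 → include.
Rate on top 2: 125. carrion scraps: 70.4 < 125 → exclude; stop.
Optimal diet: ground squirrels, spawning salmon — 2 of 4 types.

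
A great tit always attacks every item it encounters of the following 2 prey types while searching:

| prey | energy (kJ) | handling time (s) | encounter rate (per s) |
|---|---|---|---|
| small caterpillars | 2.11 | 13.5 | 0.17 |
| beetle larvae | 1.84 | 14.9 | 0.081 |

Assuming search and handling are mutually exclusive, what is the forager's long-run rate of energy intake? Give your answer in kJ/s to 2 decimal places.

0.11 kJ/s

R = (0.17×2.11 + 0.081×1.84) / (1 + 0.17×13.5 + 0.081×14.9) = 0.5077/4.502 = 0.1128 kJ/s.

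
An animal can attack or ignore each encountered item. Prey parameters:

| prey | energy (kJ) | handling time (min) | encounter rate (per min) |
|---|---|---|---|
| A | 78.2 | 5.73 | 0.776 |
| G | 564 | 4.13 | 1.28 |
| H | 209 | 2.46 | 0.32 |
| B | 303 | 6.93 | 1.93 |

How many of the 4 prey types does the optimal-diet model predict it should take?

1

Profitabilities (E/h, kJ/min): G 137, H 85, B 43.7, A 13.6. Add prey in this order while the next type's profitability exceeds the intake rate on those already taken.
Rate on top 1: 114.8. H: 85 < 114.8 → exclude; stop.
Optimal diet: G — 1 of 4 types.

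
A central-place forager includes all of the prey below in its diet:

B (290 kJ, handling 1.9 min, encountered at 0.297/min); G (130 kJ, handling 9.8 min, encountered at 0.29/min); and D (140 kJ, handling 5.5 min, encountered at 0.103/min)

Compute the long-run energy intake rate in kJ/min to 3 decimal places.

Energy encountered per unit search time: 0.297×290 + 0.29×130 + 0.103×140 = 138.2 kJ/min.
Handling time per unit search time: 0.297×1.9 + 0.29×9.8 + 0.103×5.5 = 3.973.
Rate = 138.2/(1 + 3.973) = 27.8 kJ/min.

27.801 kJ/min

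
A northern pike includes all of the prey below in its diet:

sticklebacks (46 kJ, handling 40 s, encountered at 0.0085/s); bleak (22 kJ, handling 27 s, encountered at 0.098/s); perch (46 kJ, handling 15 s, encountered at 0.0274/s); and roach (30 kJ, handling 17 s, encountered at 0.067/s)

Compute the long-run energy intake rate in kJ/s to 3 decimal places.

R = Σλ_iE_i / (1 + Σλ_ih_i)
Numerator: 0.0085×46 + 0.098×22 + 0.0274×46 + 0.067×30 = 5.817
Denominator: 1 + 0.0085×40 + 0.098×27 + 0.0274×15 + 0.067×17 = 5.536
R = 5.817/5.536 = 1.051 kJ/s

1.051 kJ/s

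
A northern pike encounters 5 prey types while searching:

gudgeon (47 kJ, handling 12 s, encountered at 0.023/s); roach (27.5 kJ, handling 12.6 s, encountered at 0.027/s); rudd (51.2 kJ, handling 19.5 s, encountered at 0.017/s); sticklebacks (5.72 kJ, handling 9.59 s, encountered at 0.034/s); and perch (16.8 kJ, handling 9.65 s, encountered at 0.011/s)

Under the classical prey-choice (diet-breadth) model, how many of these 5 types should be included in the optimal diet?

4

E/h in descending order: gudgeon 3.92, rudd 2.63, roach 2.18, perch 1.74, sticklebacks 0.596 kJ/s. The optimal diet is the largest prefix of this list for which every included type satisfies E_i/h_i > R on the types above it.
Rate on top 1: 0.8472. rudd: 2.63 > 0.8472 → include.
Rate on top 2: 1.214. roach: 2.18 > 1.214 → include.
Rate on top 3: 1.383. perch: 1.74 > 1.383 → include.
Rate on top 4: 1.402. sticklebacks: 0.596 < 1.402 → exclude; stop.
Optimal diet: gudgeon, rudd, roach, perch — 4 of 5 types.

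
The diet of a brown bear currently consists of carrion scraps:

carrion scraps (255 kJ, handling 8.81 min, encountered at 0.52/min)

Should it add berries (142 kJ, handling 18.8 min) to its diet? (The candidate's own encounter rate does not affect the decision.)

No

Intake rate on the current diet: R = (0.52×255) / (1 + 0.52×8.81) = 132.6/5.581 = 23.76 kJ/min.
Profitability of berries: 142/18.8 = 7.553 kJ/min.
7.553 < 23.76, so adding berries would lower the average — exclude it.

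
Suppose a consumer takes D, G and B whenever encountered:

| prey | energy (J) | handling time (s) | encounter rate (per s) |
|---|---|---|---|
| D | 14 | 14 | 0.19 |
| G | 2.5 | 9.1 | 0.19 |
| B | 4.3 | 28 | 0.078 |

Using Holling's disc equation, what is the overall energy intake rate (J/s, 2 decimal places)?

Energy encountered per unit search time: 0.19×14 + 0.19×2.5 + 0.078×4.3 = 3.47 J/s.
Handling time per unit search time: 0.19×14 + 0.19×9.1 + 0.078×28 = 6.573.
Rate = 3.47/(1 + 6.573) = 0.4583 J/s.

0.46 J/s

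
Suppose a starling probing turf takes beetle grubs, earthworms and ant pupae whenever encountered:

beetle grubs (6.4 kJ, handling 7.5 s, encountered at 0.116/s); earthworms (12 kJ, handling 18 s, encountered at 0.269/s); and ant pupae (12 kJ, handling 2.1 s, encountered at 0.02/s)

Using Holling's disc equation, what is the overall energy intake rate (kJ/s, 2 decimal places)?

R = Σλ_iE_i / (1 + Σλ_ih_i)
Numerator: 0.116×6.4 + 0.269×12 + 0.02×12 = 4.21
Denominator: 1 + 0.116×7.5 + 0.269×18 + 0.02×2.1 = 6.754
R = 4.21/6.754 = 0.6234 kJ/s

0.62 kJ/s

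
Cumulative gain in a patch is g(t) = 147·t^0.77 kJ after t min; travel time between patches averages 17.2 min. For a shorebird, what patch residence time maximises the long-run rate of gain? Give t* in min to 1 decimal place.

Optimal t* satisfies g'(t*) = g(t*)/(T + t*).
g'(t) = 0.77·147·t^-0.23. Setting 0.77·147·t^-0.23 = 147·t^0.77/(17.2+t) gives 0.77(17.2+t) = t, so 0.23·t = 0.77×17.2.
t* = 0.77×17.2/0.23 = 57.58 min.

57.6 min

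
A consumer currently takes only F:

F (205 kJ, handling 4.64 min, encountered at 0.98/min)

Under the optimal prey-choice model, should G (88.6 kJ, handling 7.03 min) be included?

No

On F alone, R = ΣλE/(1+Σλh) = 200.9/5.547 = 36.22 kJ/min.
G: E/h = 88.6/7.03 = 12.6 kJ/min.
Since 12.6 < R, time spent handling G is better spent searching.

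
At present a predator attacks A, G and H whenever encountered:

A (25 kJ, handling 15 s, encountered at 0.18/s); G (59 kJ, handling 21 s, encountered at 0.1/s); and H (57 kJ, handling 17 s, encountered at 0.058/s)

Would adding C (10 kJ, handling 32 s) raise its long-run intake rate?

On A, G and H alone, R = ΣλE/(1+Σλh) = 13.71/6.786 = 2.02 kJ/s.
C: E/h = 10/32 = 0.3125 kJ/s.
0.3125 < 2.02, so adding C would lower the average — exclude it.

No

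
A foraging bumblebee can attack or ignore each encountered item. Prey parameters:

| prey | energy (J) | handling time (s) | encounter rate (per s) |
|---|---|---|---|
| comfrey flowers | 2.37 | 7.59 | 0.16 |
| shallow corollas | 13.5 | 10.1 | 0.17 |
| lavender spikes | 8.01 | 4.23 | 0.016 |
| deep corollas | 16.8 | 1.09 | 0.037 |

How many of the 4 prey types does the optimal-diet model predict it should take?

3

E/h in descending order: deep corollas 15.4, lavender spikes 1.89, shallow corollas 1.34, comfrey flowers 0.312 J/s. The optimal diet is the largest prefix of this list for which every included type satisfies E_i/h_i > R on the types above it.
Rate on top 1: 0.5975. lavender spikes: 1.89 > 0.5975 → include.
Rate on top 2: 0.6767. shallow corollas: 1.34 > 0.6767 → include.
Rate on top 3: 1.078. comfrey flowers: 0.312 < 1.078 → exclude; stop.
Optimal diet: deep corollas, lavender spikes, shallow corollas — 3 of 4 types.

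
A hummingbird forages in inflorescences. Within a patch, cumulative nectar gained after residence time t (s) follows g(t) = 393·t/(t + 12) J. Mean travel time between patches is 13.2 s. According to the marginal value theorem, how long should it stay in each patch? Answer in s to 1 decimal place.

12.6 s

Maximise g(t)/(T+t): set derivative to zero → g'(t)(T+t) = g(t).
g'(t) = 393·12/(t + 12)². Setting 393·12/(t+12)² = 393t/[(t+12)(13.2+t)] gives 12(13.2+t) = t(t+12), so t² = 12×13.2 = 158.4.
t* = √158.4 = 12.59 s.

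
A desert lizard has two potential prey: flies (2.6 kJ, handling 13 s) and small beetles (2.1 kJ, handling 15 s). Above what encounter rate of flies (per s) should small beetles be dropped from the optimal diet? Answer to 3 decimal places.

Drop small beetles once their profitability E₂/h₂ falls below the rate achievable on flies alone: E₂/h₂ = λE₁/(1 + λh₁).
Solve for λ: λE₁h₂ = E₂(1 + λh₁) → λ(E₁h₂ − E₂h₁) = E₂ → λ = E₂/(E₁h₂ − E₂h₁).
λ = 2.1/(2.6×15 − 2.1×13) = 2.1/11.7 = 0.1795 per s.

0.179 per s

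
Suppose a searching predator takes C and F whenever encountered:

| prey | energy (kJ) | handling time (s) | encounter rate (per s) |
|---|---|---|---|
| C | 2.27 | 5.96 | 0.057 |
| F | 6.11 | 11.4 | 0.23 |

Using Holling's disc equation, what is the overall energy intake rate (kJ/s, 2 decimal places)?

R = Σλ_iE_i / (1 + Σλ_ih_i)
Numerator: 0.057×2.27 + 0.23×6.11 = 1.535
Denominator: 1 + 0.057×5.96 + 0.23×11.4 = 3.962
R = 1.535/3.962 = 0.3874 kJ/s

0.39 kJ/s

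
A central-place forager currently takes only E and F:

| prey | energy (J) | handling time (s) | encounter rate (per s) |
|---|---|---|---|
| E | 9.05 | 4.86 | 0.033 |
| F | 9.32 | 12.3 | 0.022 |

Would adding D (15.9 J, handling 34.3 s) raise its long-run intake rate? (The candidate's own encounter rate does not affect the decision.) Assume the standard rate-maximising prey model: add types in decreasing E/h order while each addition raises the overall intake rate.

Yes

Current rate: (0.033×9.05 + 0.022×9.32)/(1 + 0.033×4.86 + 0.022×12.3) = 0.352 J/s.
D: E/h = 15.9/34.3 = 0.4636 J/s.
Since 0.4636 > R, including D increases the long-run rate.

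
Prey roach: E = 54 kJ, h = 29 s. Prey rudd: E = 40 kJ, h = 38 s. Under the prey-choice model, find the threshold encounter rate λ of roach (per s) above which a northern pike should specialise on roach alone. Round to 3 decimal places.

Drop rudd once their profitability E₂/h₂ falls below the rate achievable on roach alone: E₂/h₂ = λE₁/(1 + λh₁).
Solve for λ: λE₁h₂ = E₂(1 + λh₁) → λ(E₁h₂ − E₂h₁) = E₂ → λ = E₂/(E₁h₂ − E₂h₁).
λ = 40/(54×38 − 40×29) = 40/892 = 0.04484 per s.

0.045 per s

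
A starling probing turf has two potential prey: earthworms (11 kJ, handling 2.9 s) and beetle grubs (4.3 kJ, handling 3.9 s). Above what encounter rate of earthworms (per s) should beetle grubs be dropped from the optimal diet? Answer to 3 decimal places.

0.141 per s

The zero-one rule: include beetle grubs iff E₂/h₂ > λE₁/(1+λh₁). Equality gives the switch point.
λE₁h₂ = E₂ + λE₂h₁ ⇒ λ = E₂/(E₁h₂ − E₂h₁) = 4.3/(42.9 − 12.47) = 0.1413 per s.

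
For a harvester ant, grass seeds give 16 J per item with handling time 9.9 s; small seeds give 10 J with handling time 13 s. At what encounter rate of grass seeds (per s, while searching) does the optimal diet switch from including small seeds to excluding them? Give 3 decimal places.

0.092 per s

At the threshold, the rate on grass seeds alone equals the profitability of small seeds: λ·16/(1 + λ·9.9) = 10/13 = 0.7692.
Rearranging, λ(16 − 0.7692×9.9) = 0.7692, so λ = 0.7692/8.385 = 0.09174 per s.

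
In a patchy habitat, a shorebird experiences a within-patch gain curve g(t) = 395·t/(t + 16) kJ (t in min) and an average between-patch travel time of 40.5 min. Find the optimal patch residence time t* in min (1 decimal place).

Optimal t* satisfies g'(t*) = g(t*)/(T + t*).
g'(t) = 395·16/(t + 16)². Setting 395·16/(t+16)² = 395t/[(t+16)(40.5+t)] gives 16(40.5+t) = t(t+16), so t² = 16×40.5 = 648.
t* = √648 = 25.46 min.

25.5 min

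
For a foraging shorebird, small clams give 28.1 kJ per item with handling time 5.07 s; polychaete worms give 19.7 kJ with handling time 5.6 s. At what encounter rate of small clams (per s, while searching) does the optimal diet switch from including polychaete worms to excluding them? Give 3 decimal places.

The zero-one rule: include polychaete worms iff E₂/h₂ > λE₁/(1+λh₁). Equality gives the switch point.
λE₁h₂ = E₂ + λE₂h₁ ⇒ λ = E₂/(E₁h₂ − E₂h₁) = 19.7/(157.4 − 99.88) = 0.3427 per s.

0.343 per s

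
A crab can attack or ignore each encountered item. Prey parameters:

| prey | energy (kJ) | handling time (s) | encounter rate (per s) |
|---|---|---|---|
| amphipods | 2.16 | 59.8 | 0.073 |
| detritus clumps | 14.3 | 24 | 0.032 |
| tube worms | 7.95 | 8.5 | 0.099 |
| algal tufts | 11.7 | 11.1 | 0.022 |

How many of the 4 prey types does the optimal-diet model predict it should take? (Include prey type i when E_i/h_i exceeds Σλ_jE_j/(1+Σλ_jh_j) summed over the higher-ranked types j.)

Profitabilities (E/h, kJ/s): algal tufts 1.05, tube worms 0.935, detritus clumps 0.596, amphipods 0.0361. Add prey in this order while the next type's profitability exceeds the intake rate on those already taken.
Rate on top 1: 0.2069. tube worms: 0.935 > 0.2069 → include.
Rate on top 2: 0.5008. detritus clumps: 0.596 > 0.5008 → include.
Rate on top 3: 0.5264. amphipods: 0.0361 < 0.5264 → exclude; stop.
Optimal diet: algal tufts, tube worms, detritus clumps — 3 of 4 types.

3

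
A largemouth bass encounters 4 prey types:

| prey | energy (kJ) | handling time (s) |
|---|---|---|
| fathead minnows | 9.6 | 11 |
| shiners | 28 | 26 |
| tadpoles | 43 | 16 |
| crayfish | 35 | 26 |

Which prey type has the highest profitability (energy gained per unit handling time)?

In descending order of E/h:
tadpoles: 43/16 = 2.69 kJ/s
crayfish: 35/26 = 1.35 kJ/s
shiners: 28/26 = 1.08 kJ/s
fathead minnows: 9.6/11 = 0.873 kJ/s

tadpoles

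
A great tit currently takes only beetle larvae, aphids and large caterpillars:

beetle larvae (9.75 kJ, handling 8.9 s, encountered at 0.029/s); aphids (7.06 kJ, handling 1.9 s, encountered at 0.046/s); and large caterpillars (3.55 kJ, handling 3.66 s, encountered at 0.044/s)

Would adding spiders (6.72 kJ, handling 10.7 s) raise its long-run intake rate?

Yes

On beetle larvae, aphids and large caterpillars alone, R = ΣλE/(1+Σλh) = 0.7637/1.507 = 0.5069 kJ/s.
Profitability of spiders: 6.72/10.7 = 0.628 kJ/s.
Since 0.628 > R, including spiders increases the long-run rate.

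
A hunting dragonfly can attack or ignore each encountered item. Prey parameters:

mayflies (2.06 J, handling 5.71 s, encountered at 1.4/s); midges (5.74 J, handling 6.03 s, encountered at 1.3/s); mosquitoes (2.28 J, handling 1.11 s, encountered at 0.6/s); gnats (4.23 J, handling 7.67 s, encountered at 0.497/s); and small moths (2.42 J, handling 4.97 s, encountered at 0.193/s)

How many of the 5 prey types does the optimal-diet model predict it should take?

2

Rank by E/h (J/s): mosquitoes 2.05, midges 0.952, gnats 0.551, small moths 0.487, mayflies 0.361. Include each in turn until the next type's E/h falls below the running intake rate.
Rate on top 1: 0.8211. midges: 0.952 > 0.8211 → include.
Rate on top 2: 0.929. gnats: 0.551 < 0.929 → exclude; stop.
Optimal diet: mosquitoes, midges — 2 of 5 types.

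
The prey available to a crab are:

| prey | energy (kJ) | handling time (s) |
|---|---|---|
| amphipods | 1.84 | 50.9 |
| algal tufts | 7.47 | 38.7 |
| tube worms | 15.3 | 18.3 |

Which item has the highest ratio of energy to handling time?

tube worms

In descending order of E/h:
tube worms: 15.3/18.3 = 0.836 kJ/s
algal tufts: 7.47/38.7 = 0.193 kJ/s
amphipods: 1.84/50.9 = 0.0361 kJ/s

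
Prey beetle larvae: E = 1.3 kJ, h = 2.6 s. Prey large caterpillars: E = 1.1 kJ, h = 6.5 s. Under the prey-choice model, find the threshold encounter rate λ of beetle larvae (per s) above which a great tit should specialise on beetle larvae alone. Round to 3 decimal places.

At the threshold, the rate on beetle larvae alone equals the profitability of large caterpillars: λ·1.3/(1 + λ·2.6) = 1.1/6.5 = 0.1692.
Rearranging, λ(1.3 − 0.1692×2.6) = 0.1692, so λ = 0.1692/0.86 = 0.1968 per s.

0.197 per s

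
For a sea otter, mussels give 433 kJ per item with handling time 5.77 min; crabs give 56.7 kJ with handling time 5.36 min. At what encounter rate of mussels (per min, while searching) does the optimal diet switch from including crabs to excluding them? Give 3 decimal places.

At the threshold, the rate on mussels alone equals the profitability of crabs: λ·433/(1 + λ·5.77) = 56.7/5.36 = 10.58.
Rearranging, λ(433 − 10.58×5.77) = 10.58, so λ = 10.58/372 = 0.02844 per min.

0.028 per min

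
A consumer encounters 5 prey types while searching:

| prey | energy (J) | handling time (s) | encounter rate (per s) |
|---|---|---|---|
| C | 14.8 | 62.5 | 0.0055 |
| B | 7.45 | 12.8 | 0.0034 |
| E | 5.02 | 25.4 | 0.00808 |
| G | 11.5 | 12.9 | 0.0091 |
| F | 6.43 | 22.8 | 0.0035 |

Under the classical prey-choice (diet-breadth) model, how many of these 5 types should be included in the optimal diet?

E/h in descending order: G 0.891, B 0.582, F 0.282, C 0.237, E 0.198 J/s. The optimal diet is the largest prefix of this list for which every included type satisfies E_i/h_i > R on the types above it.
Rate on top 1: 0.09366. B: 0.582 > 0.09366 → include.
Rate on top 2: 0.112. F: 0.282 > 0.112 → include.
Rate on top 3: 0.1229. C: 0.237 > 0.1229 → include.
Rate on top 4: 0.1476. E: 0.198 > 0.1476 → include.
Optimal diet: G, B, F, C, E — 5 of 5 types.

5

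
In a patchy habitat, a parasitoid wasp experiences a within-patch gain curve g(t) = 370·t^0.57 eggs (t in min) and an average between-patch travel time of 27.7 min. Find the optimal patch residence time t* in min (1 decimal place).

By the marginal value theorem, leave when the instantaneous gain rate g'(t) equals the habitat-wide average g(t)/(T + t).
g'(t) = 0.57·370·t^-0.43. Setting 0.57·370·t^-0.43 = 370·t^0.57/(27.7+t) gives 0.57(27.7+t) = t, so 0.43·t = 0.57×27.7.
t* = 0.57×27.7/0.43 = 36.72 min.

36.7 min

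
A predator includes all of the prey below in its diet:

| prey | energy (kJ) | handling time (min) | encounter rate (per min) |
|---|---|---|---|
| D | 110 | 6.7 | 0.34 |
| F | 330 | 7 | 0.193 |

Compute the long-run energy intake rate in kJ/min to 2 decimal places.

21.84 kJ/min

Energy encountered per unit search time: 0.34×110 + 0.193×330 = 101.1 kJ/min.
Handling time per unit search time: 0.34×6.7 + 0.193×7 = 3.629.
Rate = 101.1/(1 + 3.629) = 21.84 kJ/min.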